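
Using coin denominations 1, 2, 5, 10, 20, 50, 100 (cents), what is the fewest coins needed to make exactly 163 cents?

5

163 − 1×100→63 − 1×50→13 − 1×10→3 − 1×2→1 − 1×1→0
Total coins = 1 + 1 + 1 + 1 + 1 = 5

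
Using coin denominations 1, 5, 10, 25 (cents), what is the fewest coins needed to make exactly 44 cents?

7

Use the largest denomination that fits, subtract, and repeat.
44 − 1×25→19 − 1×10→9 − 1×5→4 − 4×1→0
Total coins = 1 + 1 + 1 + 4 = 7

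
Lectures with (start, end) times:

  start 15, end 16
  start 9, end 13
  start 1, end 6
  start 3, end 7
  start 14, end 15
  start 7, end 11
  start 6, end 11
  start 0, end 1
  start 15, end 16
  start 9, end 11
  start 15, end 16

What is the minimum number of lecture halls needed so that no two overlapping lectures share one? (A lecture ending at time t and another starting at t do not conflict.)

Count concurrent intervals with a sweep; the peak is the room count.
Events (time:±→running): 0:+→1 1:-→0 1:+→1 3:+→2 6:-→1 6:+→2 7:-→1 7:+→2 9:+→3 9:+→4 … peak 4.

4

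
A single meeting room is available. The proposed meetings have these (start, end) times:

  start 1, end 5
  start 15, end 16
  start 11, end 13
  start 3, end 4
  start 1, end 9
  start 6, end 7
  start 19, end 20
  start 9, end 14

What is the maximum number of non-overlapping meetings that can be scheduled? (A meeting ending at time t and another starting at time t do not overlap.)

5

By end time: (3,4), (1,5), (6,7), (1,9), (11,13), (9,14), (15,16), (19,20).
Pick (3,4); next start ≥ 4 → (6,7); next start ≥ 7 → (11,13); next start ≥ 13 → (15,16); next start ≥ 16 → (19,20).
Selected 5 meetings.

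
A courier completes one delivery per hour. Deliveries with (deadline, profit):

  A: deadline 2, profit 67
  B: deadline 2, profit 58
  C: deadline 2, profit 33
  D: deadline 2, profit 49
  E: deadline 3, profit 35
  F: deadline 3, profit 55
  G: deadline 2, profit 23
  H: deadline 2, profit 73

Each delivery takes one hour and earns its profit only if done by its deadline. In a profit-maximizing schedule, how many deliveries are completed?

3

Sort by profit descending; place each in the latest free slot ≤ its deadline.
Profit order: H=73 A=67 B=58 F=55 D=49 E=35 C=33 G=23
Assign: H→slot 2, A→slot 1, B skipped, F→slot 3, D skipped, E skipped, C skipped, G skipped.
Slots: [1:A] [2:H] [3:F]
3 of 8 scheduled.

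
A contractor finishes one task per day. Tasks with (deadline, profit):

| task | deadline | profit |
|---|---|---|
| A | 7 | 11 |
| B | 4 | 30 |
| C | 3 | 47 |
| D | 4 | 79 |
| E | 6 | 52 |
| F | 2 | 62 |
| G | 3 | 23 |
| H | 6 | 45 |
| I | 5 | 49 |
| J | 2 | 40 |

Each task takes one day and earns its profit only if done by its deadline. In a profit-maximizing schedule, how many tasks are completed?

Sort by profit descending; place each in the latest free slot ≤ its deadline.
By profit: D(d4,79), F(d2,62), E(d6,52), I(d5,49), C(d3,47), H(d6,45), J(d2,40), B(d4,30), G(d3,23), A(d7,11)
D→slot 4; F→slot 2; E→slot 6; I→slot 5; C→slot 3; H→slot 1; J skipped; B skipped; G skipped; A→slot 7.
7 of 10 scheduled.

7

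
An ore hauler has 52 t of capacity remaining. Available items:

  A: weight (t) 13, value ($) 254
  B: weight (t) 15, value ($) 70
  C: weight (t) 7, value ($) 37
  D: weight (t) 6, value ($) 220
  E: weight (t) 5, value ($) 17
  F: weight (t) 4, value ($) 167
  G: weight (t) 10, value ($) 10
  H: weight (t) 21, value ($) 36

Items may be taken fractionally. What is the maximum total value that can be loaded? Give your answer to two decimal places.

768.43

Sort by value per unit weight and fill in that order.
Ratios (sorted): F 41.75, D 36.67, A 19.54, C 5.29, B 4.67, E 3.40, H 1.71, G 1.00
take F (4 @ 167); take D (6 @ 220); take A (13 @ 254); take C (7 @ 37); take B (15 @ 70); take E (5 @ 17); take 2/21 of H → 3.43. Capacity used 52/52.
Total value = 768.43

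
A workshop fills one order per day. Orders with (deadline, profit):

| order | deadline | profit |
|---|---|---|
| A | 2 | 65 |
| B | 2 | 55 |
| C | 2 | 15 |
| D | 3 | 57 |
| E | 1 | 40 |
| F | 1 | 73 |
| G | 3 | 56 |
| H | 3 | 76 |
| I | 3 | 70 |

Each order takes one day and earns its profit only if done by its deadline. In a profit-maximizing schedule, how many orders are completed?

3

By profit: H(d3,76), F(d1,73), I(d3,70), A(d2,65), D(d3,57), G(d3,56), B(d2,55), E(d1,40), C(d2,15)
H→slot 3; F→slot 1; I→slot 2; A skipped; D skipped; G skipped; B skipped; E skipped; C skipped.
3 of 9 scheduled.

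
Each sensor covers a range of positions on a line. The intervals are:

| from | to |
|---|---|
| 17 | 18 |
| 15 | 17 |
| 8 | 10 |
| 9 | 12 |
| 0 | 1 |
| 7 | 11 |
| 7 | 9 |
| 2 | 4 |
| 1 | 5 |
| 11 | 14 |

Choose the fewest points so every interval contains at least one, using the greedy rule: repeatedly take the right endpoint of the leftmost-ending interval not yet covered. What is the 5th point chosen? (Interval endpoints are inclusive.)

Sorted: [0,1] [2,4] [1,5] [7,9] [8,10] [7,11] [9,12] [11,14] [15,17] [17,18]
{[0,1]} hit by 1; {[2,4],[1,5]} hit by 4; {[7,9],[8,10],[7,11],[9,12]} hit by 9; {[11,14]} hit by 14; {[15,17],[17,18]} hit by 17.
Points: 1, 4, 9, 14, 17 (5 total).

17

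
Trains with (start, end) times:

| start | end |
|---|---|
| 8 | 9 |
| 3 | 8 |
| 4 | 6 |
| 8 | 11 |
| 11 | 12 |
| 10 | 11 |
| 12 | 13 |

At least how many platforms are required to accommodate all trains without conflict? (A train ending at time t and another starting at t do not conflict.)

2

The answer is the maximum number of intervals overlapping at any instant.
starts: [3, 4, 8, 8, 10, 11, 12]
ends:   [6, 8, 9, 11, 11, 12, 13]
s3→1 s4→2  — peak 2.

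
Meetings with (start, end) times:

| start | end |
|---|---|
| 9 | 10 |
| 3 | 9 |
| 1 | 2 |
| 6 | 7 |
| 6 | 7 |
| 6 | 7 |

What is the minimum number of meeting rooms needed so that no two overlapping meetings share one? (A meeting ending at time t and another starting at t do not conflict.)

Count concurrent intervals with a sweep; the peak is the room count.
Events (time:±→running): 1:+→1 2:-→0 3:+→1 6:+→2 6:+→3 6:+→4 … peak 4.

4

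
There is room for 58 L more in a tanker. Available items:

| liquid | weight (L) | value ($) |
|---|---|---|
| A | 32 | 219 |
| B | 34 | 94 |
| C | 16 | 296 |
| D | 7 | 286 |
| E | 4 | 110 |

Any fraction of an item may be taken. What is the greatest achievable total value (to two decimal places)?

904.16

Sort by value per unit weight and fill in that order.
Ratios (sorted): D 40.86, E 27.50, C 18.50, A 6.84, B 2.76
take D (7 @ 286); take E (4 @ 110); take C (16 @ 296); take 31/32 of A → 212.16. Capacity used 58/58.
Total value = 904.16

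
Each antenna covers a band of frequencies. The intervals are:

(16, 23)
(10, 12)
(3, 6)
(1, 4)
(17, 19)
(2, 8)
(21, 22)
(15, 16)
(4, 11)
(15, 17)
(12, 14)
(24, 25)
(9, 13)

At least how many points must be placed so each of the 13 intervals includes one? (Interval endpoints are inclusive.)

Sort by right endpoint; whenever an interval is uncovered, place a point at its right end.
By right end: [1,4]  [3,6]  [2,8]  [4,11]  [10,12]  [9,13]  [12,14]  [15,16]  [15,17]  [17,19]  [21,22]  [16,23]  [24,25]
[1,4] uncovered → point at 4; [10,12] uncovered → point at 12; [15,16] uncovered → point at 16; [17,19] uncovered → point at 19; [21,22] uncovered → point at 22; [24,25] uncovered → point at 25.
Points: 4, 12, 16, 19, 22, 25 (6 total).

6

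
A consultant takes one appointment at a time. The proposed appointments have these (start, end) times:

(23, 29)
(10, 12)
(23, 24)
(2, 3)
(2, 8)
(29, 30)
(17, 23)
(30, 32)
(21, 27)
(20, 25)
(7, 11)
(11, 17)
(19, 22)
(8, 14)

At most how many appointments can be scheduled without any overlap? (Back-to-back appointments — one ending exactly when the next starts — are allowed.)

7

Sort by end time and greedily take each interval whose start is ≥ the last chosen end.
By end time: (2,3), (2,8), (7,11), (10,12), (8,14), (11,17), (19,22), (17,23), (23,24), (20,25), (21,27), (23,29), (29,30), (30,32).
Pick (2,3); next start ≥ 3 → (7,11); next start ≥ 11 → (11,17); next start ≥ 17 → (19,22); next start ≥ 22 → (23,24); next start ≥ 24 → (29,30); next start ≥ 30 → (30,32).
Selected 7 appointments.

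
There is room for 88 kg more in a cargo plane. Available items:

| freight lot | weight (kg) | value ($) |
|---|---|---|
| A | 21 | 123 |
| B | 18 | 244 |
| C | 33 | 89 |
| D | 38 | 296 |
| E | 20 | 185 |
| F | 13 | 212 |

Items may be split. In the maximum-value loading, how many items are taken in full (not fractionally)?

Ratios (sorted): F 16.31, B 13.56, E 9.25, D 7.79, A 5.86, C 2.70
take F (13 @ 212); take B (18 @ 244); take E (20 @ 185); take 37/38 of D → 288.21. Capacity used 88/88.
3 item(s) taken whole; one partial (take 37/38 of D).

3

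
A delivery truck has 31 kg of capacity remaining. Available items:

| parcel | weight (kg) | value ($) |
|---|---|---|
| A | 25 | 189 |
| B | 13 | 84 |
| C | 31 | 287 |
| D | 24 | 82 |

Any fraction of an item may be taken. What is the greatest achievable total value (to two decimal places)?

287.00

Greedy by value/weight ratio, highest first.
Ratios (sorted): C 9.26, A 7.56, B 6.46, D 3.42
take C (31 @ 287). Capacity used 31/31.
Total value = 287.00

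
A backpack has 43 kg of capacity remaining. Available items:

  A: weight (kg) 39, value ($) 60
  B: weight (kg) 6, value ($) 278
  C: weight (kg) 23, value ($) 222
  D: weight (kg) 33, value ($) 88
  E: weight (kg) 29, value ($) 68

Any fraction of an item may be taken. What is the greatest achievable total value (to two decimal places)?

Greedy by value/weight ratio, highest first.
Ratios (sorted): B 46.33, C 9.65, D 2.67, E 2.34, A 1.54
take B (6 @ 278); take C (23 @ 222); take 14/33 of D → 37.33. Capacity used 43/43.
Total value = 537.33

537.33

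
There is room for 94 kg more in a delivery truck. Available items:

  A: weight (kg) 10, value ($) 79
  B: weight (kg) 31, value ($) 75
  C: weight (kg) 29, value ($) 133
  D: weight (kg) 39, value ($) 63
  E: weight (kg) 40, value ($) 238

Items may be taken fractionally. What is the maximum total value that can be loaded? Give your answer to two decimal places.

Sort by value per unit weight and fill in that order.
Order: A (79/10=7.90) > E (238/40=5.95) > C (133/29=4.59) > B (75/31=2.42) > D (63/39=1.62)
Fill: take A (10 @ 79) → take E (40 @ 238) → take C (29 @ 133) → take 15/31 of B → 36.29; 94/94 used.
Total value = 486.29

486.29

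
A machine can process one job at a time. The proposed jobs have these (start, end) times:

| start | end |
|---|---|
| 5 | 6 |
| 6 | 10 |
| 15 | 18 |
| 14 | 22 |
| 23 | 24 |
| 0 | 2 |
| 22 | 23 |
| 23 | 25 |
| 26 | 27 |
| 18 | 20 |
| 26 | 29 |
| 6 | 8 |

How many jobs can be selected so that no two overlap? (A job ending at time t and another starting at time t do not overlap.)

Greedy by earliest finish: after sorting by end time, pick each interval compatible with the last pick.
Sorted by end: (0,2)  (5,6)  (6,8)  (6,10)  (15,18)  (18,20)  (14,22)  (22,23)  (23,24)  (23,25)  (26,27)  (26,29)
take (0,2); take (5,6); take (6,8); skip (6,10); take (15,18); take (18,20); skip (14,22); take (22,23); take (23,24); skip (23,25); take (26,27).
Selected 8 jobs.

8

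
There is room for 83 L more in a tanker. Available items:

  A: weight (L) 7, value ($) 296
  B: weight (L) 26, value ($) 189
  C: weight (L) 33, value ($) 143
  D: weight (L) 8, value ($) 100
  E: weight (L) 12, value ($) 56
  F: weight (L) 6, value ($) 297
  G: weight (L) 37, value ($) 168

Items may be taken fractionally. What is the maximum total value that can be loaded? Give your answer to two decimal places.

1046.97

Greedy by value/weight ratio, highest first.
Ratios (sorted): F 49.50, A 42.29, D 12.50, B 7.27, E 4.67, G 4.54, C 4.33
take F (6 @ 297); take A (7 @ 296); take D (8 @ 100); take B (26 @ 189); take E (12 @ 56); take 24/37 of G → 108.97. Capacity used 83/83.
Total value = 1046.97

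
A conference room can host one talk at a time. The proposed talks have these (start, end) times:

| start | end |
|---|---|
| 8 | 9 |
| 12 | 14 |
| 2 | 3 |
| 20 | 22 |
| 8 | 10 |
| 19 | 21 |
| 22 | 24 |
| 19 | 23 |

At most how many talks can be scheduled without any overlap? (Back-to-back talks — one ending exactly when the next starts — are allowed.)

Order by finish time; keep every interval that doesn't clash with the previous kept one.
Sorted by end: (2,3)  (8,9)  (8,10)  (12,14)  (19,21)  (20,22)  (19,23)  (22,24)
take (2,3); take (8,9); take (12,14); take (19,21); take (22,24).
Selected 5 talks.

5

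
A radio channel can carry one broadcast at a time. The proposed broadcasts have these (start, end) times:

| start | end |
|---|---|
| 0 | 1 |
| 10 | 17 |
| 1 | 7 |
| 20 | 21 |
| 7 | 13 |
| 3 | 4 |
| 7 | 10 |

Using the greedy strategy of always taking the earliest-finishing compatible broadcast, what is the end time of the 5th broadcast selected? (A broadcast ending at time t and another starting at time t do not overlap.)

Sort by end time and greedily take each interval whose start is ≥ the last chosen end.
By end time: (0,1), (3,4), (1,7), (7,10), (7,13), (10,17), (20,21).
Pick (0,1); next start ≥ 1 → (3,4); next start ≥ 4 → (7,10); next start ≥ 10 → (10,17); next start ≥ 17 → (20,21).
Selected: (0,1) (3,4) (7,10) (10,17) (20,21)

21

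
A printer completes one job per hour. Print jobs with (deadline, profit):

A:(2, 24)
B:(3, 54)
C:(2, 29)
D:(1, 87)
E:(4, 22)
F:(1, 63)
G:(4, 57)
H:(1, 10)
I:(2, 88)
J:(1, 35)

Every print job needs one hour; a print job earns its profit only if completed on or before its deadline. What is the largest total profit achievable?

Take jobs in profit order; each goes to the latest open slot no later than its deadline.
By profit: I(d2,88), D(d1,87), F(d1,63), G(d4,57), B(d3,54), J(d1,35), C(d2,29), A(d2,24), E(d4,22), H(d1,10)
I→slot 2; D→slot 1; F skipped; G→slot 4; B→slot 3; J skipped; C skipped; A skipped; E skipped; H skipped.
Profit = 87 + 88 + 54 + 57 = 286

286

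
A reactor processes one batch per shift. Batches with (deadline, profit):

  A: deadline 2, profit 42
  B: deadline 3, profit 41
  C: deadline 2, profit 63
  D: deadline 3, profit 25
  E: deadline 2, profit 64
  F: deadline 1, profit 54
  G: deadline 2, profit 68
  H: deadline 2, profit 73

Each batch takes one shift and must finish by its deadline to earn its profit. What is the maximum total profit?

Sort by profit descending; place each in the latest free slot ≤ its deadline.
By profit: H(d2,73), G(d2,68), E(d2,64), C(d2,63), F(d1,54), A(d2,42), B(d3,41), D(d3,25)
H→slot 2; G→slot 1; E skipped; C skipped; F skipped; A skipped; B→slot 3; D skipped.
Profit = 68 + 73 + 41 = 182

182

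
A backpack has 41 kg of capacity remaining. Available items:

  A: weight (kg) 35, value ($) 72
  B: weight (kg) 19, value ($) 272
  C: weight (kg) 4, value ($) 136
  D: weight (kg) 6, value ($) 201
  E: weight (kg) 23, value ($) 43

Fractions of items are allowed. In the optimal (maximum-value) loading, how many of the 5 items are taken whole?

3

Sort by value per unit weight and fill in that order.
Order: C (136/4=34.00) > D (201/6=33.50) > B (272/19=14.32) > A (72/35=2.06) > E (43/23=1.87)
Fill: take C (4 @ 136) → take D (6 @ 201) → take B (19 @ 272) → take 12/35 of A → 24.69; 41/41 used.
3 item(s) taken whole; one partial (take 12/35 of A).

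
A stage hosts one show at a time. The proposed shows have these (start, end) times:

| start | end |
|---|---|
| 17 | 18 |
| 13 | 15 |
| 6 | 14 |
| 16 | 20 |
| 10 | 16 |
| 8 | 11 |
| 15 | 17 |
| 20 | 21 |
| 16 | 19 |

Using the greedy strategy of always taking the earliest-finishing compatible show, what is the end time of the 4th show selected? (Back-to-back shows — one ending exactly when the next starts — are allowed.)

18

Order by finish time; keep every interval that doesn't clash with the previous kept one.
Sorted by end: (8,11)  (6,14)  (13,15)  (10,16)  (15,17)  (17,18)  (16,19)  (16,20)  (20,21)
take (8,11); take (13,15); take (15,17); take (17,18); skip (16,19); take (20,21).
Selected: (8,11) (13,15) (15,17) (17,18) (20,21)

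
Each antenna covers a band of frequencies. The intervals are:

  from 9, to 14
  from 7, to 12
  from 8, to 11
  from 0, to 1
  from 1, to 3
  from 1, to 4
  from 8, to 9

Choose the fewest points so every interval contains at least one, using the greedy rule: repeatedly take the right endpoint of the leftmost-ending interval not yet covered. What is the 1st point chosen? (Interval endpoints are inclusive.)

1

Sort by right endpoint; whenever an interval is uncovered, place a point at its right end.
By right end: [0,1]  [1,3]  [1,4]  [8,9]  [8,11]  [7,12]  [9,14]
[0,1] uncovered → point at 1; [8,9] uncovered → point at 9.
Points: 1, 9 (2 total).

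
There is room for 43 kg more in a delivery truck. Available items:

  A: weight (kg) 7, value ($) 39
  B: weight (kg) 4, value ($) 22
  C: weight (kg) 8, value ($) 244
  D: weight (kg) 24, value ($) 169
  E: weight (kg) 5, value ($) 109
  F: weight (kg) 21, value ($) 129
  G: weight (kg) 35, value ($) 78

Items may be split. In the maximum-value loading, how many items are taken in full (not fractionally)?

Order: C (244/8=30.50) > E (109/5=21.80) > D (169/24=7.04) > F (129/21=6.14) > A (39/7=5.57) > B (22/4=5.50) > G (78/35=2.23)
Fill: take C (8 @ 244) → take E (5 @ 109) → take D (24 @ 169) → take 6/21 of F → 36.86; 43/43 used.
3 item(s) taken whole; one partial (take 6/21 of F).

3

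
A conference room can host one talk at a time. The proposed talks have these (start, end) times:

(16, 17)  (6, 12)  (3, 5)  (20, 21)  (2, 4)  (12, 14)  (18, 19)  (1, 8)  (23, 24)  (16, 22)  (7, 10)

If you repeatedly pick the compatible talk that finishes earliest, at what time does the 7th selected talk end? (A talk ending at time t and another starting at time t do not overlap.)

Order by finish time; keep every interval that doesn't clash with the previous kept one.
By end time: (2,4), (3,5), (1,8), (7,10), (6,12), (12,14), (16,17), (18,19), (20,21), (16,22), (23,24).
Pick (2,4); next start ≥ 4 → (7,10); next start ≥ 10 → (12,14); next start ≥ 14 → (16,17); next start ≥ 17 → (18,19); next start ≥ 19 → (20,21); next start ≥ 21 → (23,24).
Selected: (2,4) (7,10) (12,14) (16,17) (18,19) (20,21) (23,24)

24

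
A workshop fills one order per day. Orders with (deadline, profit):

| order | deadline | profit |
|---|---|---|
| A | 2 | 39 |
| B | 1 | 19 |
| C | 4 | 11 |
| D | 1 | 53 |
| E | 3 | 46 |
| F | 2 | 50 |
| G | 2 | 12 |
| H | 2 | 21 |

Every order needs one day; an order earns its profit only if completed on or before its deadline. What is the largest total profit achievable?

Sort by profit descending; place each in the latest free slot ≤ its deadline.
By profit: D(d1,53), F(d2,50), E(d3,46), A(d2,39), H(d2,21), B(d1,19), G(d2,12), C(d4,11)
D→slot 1; F→slot 2; E→slot 3; A skipped; H skipped; B skipped; G skipped; C→slot 4.
Profit = 53 + 50 + 46 + 11 = 160

160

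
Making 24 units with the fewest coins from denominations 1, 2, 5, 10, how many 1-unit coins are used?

Use the largest denomination that fits, subtract, and repeat.
24 − 2×10→4 − 2×2→0
Count of 1: 0

0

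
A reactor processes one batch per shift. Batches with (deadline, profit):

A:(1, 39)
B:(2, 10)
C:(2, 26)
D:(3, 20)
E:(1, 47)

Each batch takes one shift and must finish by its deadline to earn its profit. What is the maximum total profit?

Take jobs in profit order; each goes to the latest open slot no later than its deadline.
Profit order: E=47 A=39 C=26 D=20 B=10
Assign: E→slot 1, A skipped, C→slot 2, D→slot 3, B skipped.
Slots: [1:E] [2:C] [3:D]
Profit = 47 + 26 + 20 = 93

93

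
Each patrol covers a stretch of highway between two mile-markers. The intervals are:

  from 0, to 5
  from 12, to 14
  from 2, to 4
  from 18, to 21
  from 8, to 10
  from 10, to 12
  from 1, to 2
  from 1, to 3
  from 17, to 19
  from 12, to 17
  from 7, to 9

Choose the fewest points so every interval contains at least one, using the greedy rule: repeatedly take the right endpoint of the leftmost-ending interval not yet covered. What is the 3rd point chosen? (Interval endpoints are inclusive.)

12

By right end: [1,2]  [1,3]  [2,4]  [0,5]  [7,9]  [8,10]  [10,12]  [12,14]  [12,17]  [17,19]  [18,21]
[1,2] uncovered → point at 2; [7,9] uncovered → point at 9; [10,12] uncovered → point at 12; [17,19] uncovered → point at 19.
Points: 2, 9, 12, 19 (4 total).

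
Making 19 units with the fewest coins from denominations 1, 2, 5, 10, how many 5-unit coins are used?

1

Greedy: take as many of the largest coin as possible, then repeat with the remainder.
19 − 1×10→9 − 1×5→4 − 2×2→0
Count of 5: 1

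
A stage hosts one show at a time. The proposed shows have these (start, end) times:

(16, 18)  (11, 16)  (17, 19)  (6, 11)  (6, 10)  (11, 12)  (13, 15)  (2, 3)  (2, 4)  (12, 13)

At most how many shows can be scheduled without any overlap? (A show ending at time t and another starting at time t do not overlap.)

6

Sorted by end: (2,3)  (2,4)  (6,10)  (6,11)  (11,12)  (12,13)  (13,15)  (11,16)  (16,18)  (17,19)
take (2,3); take (6,10); skip (6,11); take (11,12); take (12,13); take (13,15); take (16,18).
Selected 6 shows.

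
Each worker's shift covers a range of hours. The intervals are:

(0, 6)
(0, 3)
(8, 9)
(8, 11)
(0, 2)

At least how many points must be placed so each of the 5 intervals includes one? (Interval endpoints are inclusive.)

2

Sort by right endpoint; whenever an interval is uncovered, place a point at its right end.
Sorted: [0,2] [0,3] [0,6] [8,9] [8,11]
{[0,2],[0,3],[0,6]} hit by 2; {[8,9],[8,11]} hit by 9.
Points: 2, 9 (2 total).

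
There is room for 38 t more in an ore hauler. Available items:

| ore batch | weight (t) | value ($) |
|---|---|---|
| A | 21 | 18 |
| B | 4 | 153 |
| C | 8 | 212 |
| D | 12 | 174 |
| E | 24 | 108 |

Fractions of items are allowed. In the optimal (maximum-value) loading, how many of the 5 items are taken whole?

3

Greedy by value/weight ratio, highest first.
Ratios (sorted): B 38.25, C 26.50, D 14.50, E 4.50, A 0.86
take B (4 @ 153); take C (8 @ 212); take D (12 @ 174); take 14/24 of E → 63.00. Capacity used 38/38.
3 item(s) taken whole; one partial (take 14/24 of E).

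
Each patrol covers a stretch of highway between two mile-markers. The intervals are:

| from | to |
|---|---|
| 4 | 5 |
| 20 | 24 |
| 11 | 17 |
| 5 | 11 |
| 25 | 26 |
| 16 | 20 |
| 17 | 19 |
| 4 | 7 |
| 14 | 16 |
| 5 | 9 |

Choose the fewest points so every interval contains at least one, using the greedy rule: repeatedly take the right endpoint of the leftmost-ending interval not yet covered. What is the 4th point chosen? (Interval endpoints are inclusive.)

24

Sort by right endpoint; whenever an interval is uncovered, place a point at its right end.
By right end: [4,5]  [4,7]  [5,9]  [5,11]  [14,16]  [11,17]  [17,19]  [16,20]  [20,24]  [25,26]
[4,5] uncovered → point at 5; [14,16] uncovered → point at 16; [17,19] uncovered → point at 19; [20,24] uncovered → point at 24; [25,26] uncovered → point at 26.
Points: 5, 16, 19, 24, 26 (5 total).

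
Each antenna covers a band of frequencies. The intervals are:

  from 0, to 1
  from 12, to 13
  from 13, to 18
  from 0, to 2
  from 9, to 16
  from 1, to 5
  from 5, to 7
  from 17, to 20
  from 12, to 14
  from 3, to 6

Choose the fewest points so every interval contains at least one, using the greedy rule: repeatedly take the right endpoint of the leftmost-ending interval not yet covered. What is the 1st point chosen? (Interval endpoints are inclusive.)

1

Sort by right endpoint; whenever an interval is uncovered, place a point at its right end.
Sorted: [0,1] [0,2] [1,5] [3,6] [5,7] [12,13] [12,14] [9,16] [13,18] [17,20]
{[0,1],[0,2],[1,5]} hit by 1; {[3,6],[5,7]} hit by 6; {[12,13],[12,14],[9,16],[13,18]} hit by 13; {[17,20]} hit by 20.
Points: 1, 6, 13, 20 (4 total).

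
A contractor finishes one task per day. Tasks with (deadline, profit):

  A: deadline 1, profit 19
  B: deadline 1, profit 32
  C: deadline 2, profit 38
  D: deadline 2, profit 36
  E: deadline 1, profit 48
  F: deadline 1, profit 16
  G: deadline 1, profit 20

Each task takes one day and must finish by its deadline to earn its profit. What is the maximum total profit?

86

Sort by profit descending; place each in the latest free slot ≤ its deadline.
Profit order: E=48 C=38 D=36 B=32 G=20 A=19 F=16
Assign: E→slot 1, C→slot 2, D skipped, B skipped, G skipped, A skipped, F skipped.
Slots: [1:E] [2:C]
Profit = 48 + 38 = 86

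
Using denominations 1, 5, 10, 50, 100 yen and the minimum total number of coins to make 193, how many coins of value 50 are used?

193 = 1×100 + 1×50 + 4×10 + 3×1
Count of 50: 1

1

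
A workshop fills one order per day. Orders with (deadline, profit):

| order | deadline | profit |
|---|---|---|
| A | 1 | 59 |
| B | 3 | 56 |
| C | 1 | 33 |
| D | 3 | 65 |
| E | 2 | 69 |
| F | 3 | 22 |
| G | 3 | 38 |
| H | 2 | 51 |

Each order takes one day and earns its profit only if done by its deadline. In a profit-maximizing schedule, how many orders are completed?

Profit order: E=69 D=65 A=59 B=56 H=51 G=38 C=33 F=22
Assign: E→slot 2, D→slot 3, A→slot 1, B skipped, H skipped, G skipped, C skipped, F skipped.
Slots: [1:A] [2:E] [3:D]
3 of 8 scheduled.

3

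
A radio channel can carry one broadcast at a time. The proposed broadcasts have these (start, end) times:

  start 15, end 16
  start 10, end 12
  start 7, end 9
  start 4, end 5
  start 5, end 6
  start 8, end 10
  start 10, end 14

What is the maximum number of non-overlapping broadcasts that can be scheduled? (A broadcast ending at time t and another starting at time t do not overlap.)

By end time: (4,5), (5,6), (7,9), (8,10), (10,12), (10,14), (15,16).
Pick (4,5); next start ≥ 5 → (5,6); next start ≥ 6 → (7,9); next start ≥ 9 → (10,12); next start ≥ 12 → (15,16).
Selected 5 broadcasts.

5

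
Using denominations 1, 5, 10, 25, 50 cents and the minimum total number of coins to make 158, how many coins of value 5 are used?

158 = 3×50 + 1×5 + 3×1
Count of 5: 1

1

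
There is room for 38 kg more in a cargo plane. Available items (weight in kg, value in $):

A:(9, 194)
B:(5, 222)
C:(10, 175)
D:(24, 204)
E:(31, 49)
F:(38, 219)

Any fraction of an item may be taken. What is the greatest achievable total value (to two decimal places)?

Greedy by value/weight ratio, highest first.
Ratios (sorted): B 44.40, A 21.56, C 17.50, D 8.50, F 5.76, E 1.58
take B (5 @ 222); take A (9 @ 194); take C (10 @ 175); take 14/24 of D → 119.00. Capacity used 38/38.
Total value = 710.00

710.00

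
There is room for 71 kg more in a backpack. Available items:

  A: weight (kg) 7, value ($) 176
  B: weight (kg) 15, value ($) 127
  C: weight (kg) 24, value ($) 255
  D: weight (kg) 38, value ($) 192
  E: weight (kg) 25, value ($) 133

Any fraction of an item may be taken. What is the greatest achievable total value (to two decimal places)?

691.00

Sort by value per unit weight and fill in that order.
Ratios (sorted): A 25.14, C 10.62, B 8.47, E 5.32, D 5.05
take A (7 @ 176); take C (24 @ 255); take B (15 @ 127); take E (25 @ 133). Capacity used 71/71.
Total value = 691.00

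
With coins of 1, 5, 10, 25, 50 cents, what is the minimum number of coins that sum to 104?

6

104 = 2×50 + 4×1
Total coins = 2 + 4 = 6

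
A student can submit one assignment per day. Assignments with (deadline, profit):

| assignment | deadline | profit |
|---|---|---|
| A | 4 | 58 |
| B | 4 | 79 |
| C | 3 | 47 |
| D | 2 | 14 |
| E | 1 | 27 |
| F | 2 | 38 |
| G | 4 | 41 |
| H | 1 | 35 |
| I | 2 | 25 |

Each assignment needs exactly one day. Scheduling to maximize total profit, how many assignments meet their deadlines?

Profit order: B=79 A=58 C=47 G=41 F=38 H=35 E=27 I=25 D=14
Assign: B→slot 4, A→slot 3, C→slot 2, G→slot 1, F skipped, H skipped, E skipped, I skipped, D skipped.
Slots: [1:G] [2:C] [3:A] [4:B]
4 of 9 scheduled.

4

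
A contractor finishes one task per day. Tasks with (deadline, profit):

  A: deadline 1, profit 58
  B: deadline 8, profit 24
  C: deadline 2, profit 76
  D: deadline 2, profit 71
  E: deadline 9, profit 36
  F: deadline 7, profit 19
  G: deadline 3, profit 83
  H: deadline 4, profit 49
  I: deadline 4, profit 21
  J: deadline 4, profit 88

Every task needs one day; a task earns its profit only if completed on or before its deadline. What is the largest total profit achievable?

By profit: J(d4,88), G(d3,83), C(d2,76), D(d2,71), A(d1,58), H(d4,49), E(d9,36), B(d8,24), I(d4,21), F(d7,19)
J→slot 4; G→slot 3; C→slot 2; D→slot 1; A skipped; H skipped; E→slot 9; B→slot 8; I skipped; F→slot 7.
Profit = 71 + 76 + 83 + 88 + 19 + 24 + 36 = 397

397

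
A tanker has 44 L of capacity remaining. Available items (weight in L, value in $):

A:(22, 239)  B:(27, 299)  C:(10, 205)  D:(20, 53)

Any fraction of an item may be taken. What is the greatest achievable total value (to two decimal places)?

Sort by value per unit weight and fill in that order.
Order: C (205/10=20.50) > B (299/27=11.07) > A (239/22=10.86) > D (53/20=2.65)
Fill: take C (10 @ 205) → take B (27 @ 299) → take 7/22 of A → 76.05; 44/44 used.
Total value = 580.05

580.05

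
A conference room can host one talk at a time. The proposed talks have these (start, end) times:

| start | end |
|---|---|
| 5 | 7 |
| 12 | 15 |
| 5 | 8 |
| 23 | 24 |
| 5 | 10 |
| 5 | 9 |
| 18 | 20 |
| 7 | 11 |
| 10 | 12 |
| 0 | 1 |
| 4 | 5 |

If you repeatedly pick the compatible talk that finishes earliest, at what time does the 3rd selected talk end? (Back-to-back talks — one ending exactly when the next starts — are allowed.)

Order by finish time; keep every interval that doesn't clash with the previous kept one.
Sorted by end: (0,1)  (4,5)  (5,7)  (5,8)  (5,9)  (5,10)  (7,11)  (10,12)  (12,15)  (18,20)  (23,24)
take (0,1); take (4,5); take (5,7); take (7,11); take (12,15); take (18,20); take (23,24).
Selected: (0,1) (4,5) (5,7) (7,11) (12,15) (18,20) (23,24)

7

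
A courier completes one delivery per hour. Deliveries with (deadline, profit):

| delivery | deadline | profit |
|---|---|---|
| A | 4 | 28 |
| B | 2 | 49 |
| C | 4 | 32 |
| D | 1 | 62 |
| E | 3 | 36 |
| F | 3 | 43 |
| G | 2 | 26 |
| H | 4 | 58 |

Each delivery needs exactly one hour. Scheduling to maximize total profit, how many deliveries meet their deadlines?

4

Sort by profit descending; place each in the latest free slot ≤ its deadline.
By profit: D(d1,62), H(d4,58), B(d2,49), F(d3,43), E(d3,36), C(d4,32), A(d4,28), G(d2,26)
D→slot 1; H→slot 4; B→slot 2; F→slot 3; E skipped; C skipped; A skipped; G skipped.
4 of 8 scheduled.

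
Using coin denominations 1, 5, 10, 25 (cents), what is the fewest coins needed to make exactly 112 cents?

7

112 − 4×25→12 − 1×10→2 − 2×1→0
Total coins = 4 + 1 + 2 = 7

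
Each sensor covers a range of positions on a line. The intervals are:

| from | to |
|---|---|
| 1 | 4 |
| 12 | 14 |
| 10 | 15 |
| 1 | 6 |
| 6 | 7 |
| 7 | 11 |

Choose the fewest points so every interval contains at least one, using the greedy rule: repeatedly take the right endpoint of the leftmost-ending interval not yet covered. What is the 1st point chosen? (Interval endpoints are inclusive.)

Sorted: [1,4] [1,6] [6,7] [7,11] [12,14] [10,15]
{[1,4],[1,6]} hit by 4; {[6,7],[7,11]} hit by 7; {[12,14],[10,15]} hit by 14.
Points: 4, 7, 14 (3 total).

4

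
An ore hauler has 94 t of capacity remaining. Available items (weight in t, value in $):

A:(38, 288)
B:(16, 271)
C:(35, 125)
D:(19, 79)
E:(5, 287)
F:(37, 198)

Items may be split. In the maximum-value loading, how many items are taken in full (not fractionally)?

3

Ratios (sorted): E 57.40, B 16.94, A 7.58, F 5.35, D 4.16, C 3.57
take E (5 @ 287); take B (16 @ 271); take A (38 @ 288); take 35/37 of F → 187.30. Capacity used 94/94.
3 item(s) taken whole; one partial (take 35/37 of F).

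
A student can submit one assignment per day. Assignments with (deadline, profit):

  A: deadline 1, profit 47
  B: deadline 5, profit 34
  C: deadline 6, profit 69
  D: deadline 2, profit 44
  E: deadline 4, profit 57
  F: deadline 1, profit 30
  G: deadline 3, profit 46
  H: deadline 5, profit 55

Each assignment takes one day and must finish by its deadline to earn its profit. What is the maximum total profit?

318

Profit order: C=69 E=57 H=55 A=47 G=46 D=44 B=34 F=30
Assign: C→slot 6, E→slot 4, H→slot 5, A→slot 1, G→slot 3, D→slot 2, B skipped, F skipped.
Slots: [1:A] [2:D] [3:G] [4:E] [5:H] [6:C]
Profit = 47 + 44 + 46 + 57 + 55 + 69 = 318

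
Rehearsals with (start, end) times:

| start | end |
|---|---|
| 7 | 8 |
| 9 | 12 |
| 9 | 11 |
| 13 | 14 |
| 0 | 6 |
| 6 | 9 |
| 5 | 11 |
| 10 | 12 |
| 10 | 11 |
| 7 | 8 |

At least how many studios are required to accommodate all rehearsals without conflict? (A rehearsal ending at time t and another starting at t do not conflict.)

The answer is the maximum number of intervals overlapping at any instant.
Events (time:±→running): 0:+→1 5:+→2 6:-→1 6:+→2 7:+→3 7:+→4 8:-→3 8:-→2 9:-→1 9:+→2 9:+→3 10:+→4 10:+→5 … peak 5.

5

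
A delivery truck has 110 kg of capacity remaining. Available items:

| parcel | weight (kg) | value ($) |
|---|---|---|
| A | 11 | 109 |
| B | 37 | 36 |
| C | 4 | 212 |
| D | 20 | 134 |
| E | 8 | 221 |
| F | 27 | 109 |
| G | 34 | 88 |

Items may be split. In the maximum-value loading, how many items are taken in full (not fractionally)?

6

Order: C (212/4=53.00) > E (221/8=27.62) > A (109/11=9.91) > D (134/20=6.70) > F (109/27=4.04) > G (88/34=2.59) > B (36/37=0.97)
Fill: take C (4 @ 212) → take E (8 @ 221) → take A (11 @ 109) → take D (20 @ 134) → take F (27 @ 109) → take G (34 @ 88) → take 6/37 of B → 5.84; 110/110 used.
6 item(s) taken whole; one partial (take 6/37 of B).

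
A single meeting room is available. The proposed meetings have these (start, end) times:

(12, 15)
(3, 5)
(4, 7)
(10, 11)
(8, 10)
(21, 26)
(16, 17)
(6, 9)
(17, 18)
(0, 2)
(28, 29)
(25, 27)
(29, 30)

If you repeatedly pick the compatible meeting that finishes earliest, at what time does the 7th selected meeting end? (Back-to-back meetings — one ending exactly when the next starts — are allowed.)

18

Order by finish time; keep every interval that doesn't clash with the previous kept one.
By end time: (0,2), (3,5), (4,7), (6,9), (8,10), (10,11), (12,15), (16,17), (17,18), (21,26), (25,27), (28,29), (29,30).
Pick (0,2); next start ≥ 2 → (3,5); next start ≥ 5 → (6,9); next start ≥ 9 → (10,11); next start ≥ 11 → (12,15); next start ≥ 15 → (16,17); next start ≥ 17 → (17,18); next start ≥ 18 → (21,26); next start ≥ 26 → (28,29); next start ≥ 29 → (29,30).
Selected: (0,2) (3,5) (6,9) (10,11) (12,15) (16,17) (17,18) (21,26) (28,29) (29,30)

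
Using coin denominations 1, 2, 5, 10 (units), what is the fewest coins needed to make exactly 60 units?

Use the largest denomination that fits, subtract, and repeat.
60 − 6×10→0
Total coins = 6 = 6

6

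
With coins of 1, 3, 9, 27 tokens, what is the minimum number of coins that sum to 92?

Use the largest denomination that fits, subtract, and repeat.
92 − 3×27→11 − 1×9→2 − 2×1→0
Total coins = 3 + 1 + 2 = 6

6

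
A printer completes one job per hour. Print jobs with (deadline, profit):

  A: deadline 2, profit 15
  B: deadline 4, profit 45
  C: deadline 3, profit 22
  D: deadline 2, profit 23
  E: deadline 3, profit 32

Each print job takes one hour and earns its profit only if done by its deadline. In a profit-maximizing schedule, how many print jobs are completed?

4

By profit: B(d4,45), E(d3,32), D(d2,23), C(d3,22), A(d2,15)
B→slot 4; E→slot 3; D→slot 2; C→slot 1; A skipped.
4 of 5 scheduled.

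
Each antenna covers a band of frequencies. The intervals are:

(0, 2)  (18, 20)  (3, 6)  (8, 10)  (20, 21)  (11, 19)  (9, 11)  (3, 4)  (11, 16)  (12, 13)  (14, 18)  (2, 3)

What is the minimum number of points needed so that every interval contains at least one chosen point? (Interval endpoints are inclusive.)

6

Sorted: [0,2] [2,3] [3,4] [3,6] [8,10] [9,11] [12,13] [11,16] [14,18] [11,19] [18,20] [20,21]
{[0,2],[2,3]} hit by 2; {[3,4],[3,6]} hit by 4; {[8,10],[9,11]} hit by 10; {[12,13],[11,16]} hit by 13; {[14,18],[11,19],[18,20]} hit by 18; {[20,21]} hit by 21.
Points: 2, 4, 10, 13, 18, 21 (6 total).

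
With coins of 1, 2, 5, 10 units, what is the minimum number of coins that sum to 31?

4

31 − 3×10→1 − 1×1→0
Total coins = 3 + 1 = 4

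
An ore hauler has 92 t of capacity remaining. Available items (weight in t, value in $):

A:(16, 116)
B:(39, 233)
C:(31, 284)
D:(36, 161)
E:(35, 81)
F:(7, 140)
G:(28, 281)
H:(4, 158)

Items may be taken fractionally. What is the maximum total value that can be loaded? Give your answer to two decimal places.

1014.85

Ratios (sorted): H 39.50, F 20.00, G 10.04, C 9.16, A 7.25, B 5.97, D 4.47, E 2.31
take H (4 @ 158); take F (7 @ 140); take G (28 @ 281); take C (31 @ 284); take A (16 @ 116); take 6/39 of B → 35.85. Capacity used 92/92.
Total value = 1014.85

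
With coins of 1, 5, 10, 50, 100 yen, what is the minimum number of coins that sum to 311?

5

Greedy: take as many of the largest coin as possible, then repeat with the remainder.
311 = 3×100 + 1×10 + 1×1
Total coins = 3 + 1 + 1 = 5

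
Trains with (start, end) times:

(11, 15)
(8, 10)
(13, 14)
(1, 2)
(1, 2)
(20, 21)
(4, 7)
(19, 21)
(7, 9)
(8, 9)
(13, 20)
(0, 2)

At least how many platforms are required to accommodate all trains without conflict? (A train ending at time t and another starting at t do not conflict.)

3

Count concurrent intervals with a sweep; the peak is the room count.
starts: [0, 1, 1, 4, 7, 8, 8, 11, 13, 13, 19, 20]
ends:   [2, 2, 2, 7, 9, 9, 10, 14, 15, 20, 21, 21]
s0→1 s1→2 s1→3  — peak 3.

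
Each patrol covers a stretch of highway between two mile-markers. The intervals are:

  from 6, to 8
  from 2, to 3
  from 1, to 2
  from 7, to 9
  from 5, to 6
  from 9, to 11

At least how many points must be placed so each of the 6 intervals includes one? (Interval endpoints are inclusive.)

Sort by right endpoint; whenever an interval is uncovered, place a point at its right end.
By right end: [1,2]  [2,3]  [5,6]  [6,8]  [7,9]  [9,11]
[1,2] uncovered → point at 2; [5,6] uncovered → point at 6; [7,9] uncovered → point at 9.
Points: 2, 6, 9 (3 total).

3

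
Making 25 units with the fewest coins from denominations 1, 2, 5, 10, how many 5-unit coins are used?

1

Greedy: take as many of the largest coin as possible, then repeat with the remainder.
25 − 2×10→5 − 1×5→0
Count of 5: 1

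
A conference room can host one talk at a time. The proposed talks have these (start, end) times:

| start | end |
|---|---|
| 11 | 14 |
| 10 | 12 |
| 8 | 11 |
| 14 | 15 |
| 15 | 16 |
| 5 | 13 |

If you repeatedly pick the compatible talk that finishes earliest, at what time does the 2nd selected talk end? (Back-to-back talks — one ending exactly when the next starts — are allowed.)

Order by finish time; keep every interval that doesn't clash with the previous kept one.
By end time: (8,11), (10,12), (5,13), (11,14), (14,15), (15,16).
Pick (8,11); next start ≥ 11 → (11,14); next start ≥ 14 → (14,15); next start ≥ 15 → (15,16).
Selected: (8,11) (11,14) (14,15) (15,16)

14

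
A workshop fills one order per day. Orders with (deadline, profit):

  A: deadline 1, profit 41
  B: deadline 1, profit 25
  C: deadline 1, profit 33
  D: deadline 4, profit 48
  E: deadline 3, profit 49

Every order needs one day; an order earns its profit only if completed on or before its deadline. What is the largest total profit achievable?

138

Sort by profit descending; place each in the latest free slot ≤ its deadline.
By profit: E(d3,49), D(d4,48), A(d1,41), C(d1,33), B(d1,25)
E→slot 3; D→slot 4; A→slot 1; C skipped; B skipped.
Profit = 41 + 49 + 48 = 138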